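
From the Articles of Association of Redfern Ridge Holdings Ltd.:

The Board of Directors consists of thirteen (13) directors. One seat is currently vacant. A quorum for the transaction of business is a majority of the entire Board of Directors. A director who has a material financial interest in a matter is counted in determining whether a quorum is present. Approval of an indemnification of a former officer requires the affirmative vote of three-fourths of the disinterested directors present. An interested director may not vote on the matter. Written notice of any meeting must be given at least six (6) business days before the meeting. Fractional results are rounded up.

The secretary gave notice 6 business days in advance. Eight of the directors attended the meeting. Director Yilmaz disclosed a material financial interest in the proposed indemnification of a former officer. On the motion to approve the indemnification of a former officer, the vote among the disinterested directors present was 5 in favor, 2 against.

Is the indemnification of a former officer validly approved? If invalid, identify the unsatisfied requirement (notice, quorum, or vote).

Invalid — vote requirement not satisfied.

Notice: 6 business days given; 6 required (6 ≥ 6). Satisfied.
Quorum: 8 present (interested directors count toward quorum); quorum is 7. Satisfied.
Vote: the indemnification of a former officer requires three-fourths of the disinterested directors present (8 − 1 = 7). 3/4 of 7 = 5.25, rounded up to 6, so 6 affirmative votes are needed; 5 voted in favor. Not satisfied.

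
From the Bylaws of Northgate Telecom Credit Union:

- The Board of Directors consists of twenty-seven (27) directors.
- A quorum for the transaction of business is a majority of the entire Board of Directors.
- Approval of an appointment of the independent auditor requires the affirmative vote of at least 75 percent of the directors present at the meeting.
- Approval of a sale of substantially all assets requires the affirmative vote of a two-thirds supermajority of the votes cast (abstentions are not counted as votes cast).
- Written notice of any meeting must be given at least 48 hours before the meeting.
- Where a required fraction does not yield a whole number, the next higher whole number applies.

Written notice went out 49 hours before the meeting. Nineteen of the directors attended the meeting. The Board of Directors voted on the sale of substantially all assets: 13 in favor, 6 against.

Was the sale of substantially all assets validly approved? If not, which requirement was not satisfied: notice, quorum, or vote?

Notice: 49 hours given; 48 required (49 ≥ 48). Satisfied.
Quorum: 19 present; quorum is 14. Satisfied.
Vote: the sale of substantially all assets requires two-thirds of the votes cast (19). 2/3 of 19 = 12.67, rounded up to 13, so 13 affirmative votes are needed; 13 voted in favor. Satisfied.

Valid — all requirements satisfied.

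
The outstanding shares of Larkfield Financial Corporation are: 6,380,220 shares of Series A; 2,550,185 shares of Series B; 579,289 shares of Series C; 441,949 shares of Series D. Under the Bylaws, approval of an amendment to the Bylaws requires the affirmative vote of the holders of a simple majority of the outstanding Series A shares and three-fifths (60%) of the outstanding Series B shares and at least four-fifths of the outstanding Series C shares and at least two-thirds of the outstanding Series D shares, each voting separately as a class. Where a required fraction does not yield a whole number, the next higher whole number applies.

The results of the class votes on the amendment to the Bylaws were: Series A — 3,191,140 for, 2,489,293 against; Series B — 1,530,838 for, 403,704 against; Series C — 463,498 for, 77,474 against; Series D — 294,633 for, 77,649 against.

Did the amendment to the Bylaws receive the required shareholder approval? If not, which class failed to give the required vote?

Series A: a majority of 6380220 is 3190111; 3,190,111 required, 3,191,140 in favor — approved.
Series B: 3/5 of 2550185 = 1530111; 1,530,111 required, 1,530,838 in favor — approved.
Series C: 4/5 of 579289 = 463431.20, rounded up to 463432; 463,432 required, 463,498 in favor — approved.
Series D: 2/3 of 441949 = 294632.67, rounded up to 294633; 294,633 required, 294,633 in favor — approved.

Approved — every class gave the required vote.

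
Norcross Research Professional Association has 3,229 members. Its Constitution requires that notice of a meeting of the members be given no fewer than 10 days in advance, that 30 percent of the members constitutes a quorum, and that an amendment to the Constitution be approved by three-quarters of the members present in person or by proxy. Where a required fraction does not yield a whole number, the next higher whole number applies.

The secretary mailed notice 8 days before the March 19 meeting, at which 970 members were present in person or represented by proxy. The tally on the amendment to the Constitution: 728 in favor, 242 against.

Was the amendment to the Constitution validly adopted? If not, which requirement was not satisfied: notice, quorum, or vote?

Invalid — notice requirement not satisfied.

Notice: 8 days given; 10 required. Not satisfied.
Quorum: 30% of 3,229 = 968.70, rounded up to 969; 970 present. Satisfied.
Vote: requires three-fourths of those present (970); 3/4 of 970 = 727.50, rounded up to 728, so 728 needed; 728 in favor. Satisfied.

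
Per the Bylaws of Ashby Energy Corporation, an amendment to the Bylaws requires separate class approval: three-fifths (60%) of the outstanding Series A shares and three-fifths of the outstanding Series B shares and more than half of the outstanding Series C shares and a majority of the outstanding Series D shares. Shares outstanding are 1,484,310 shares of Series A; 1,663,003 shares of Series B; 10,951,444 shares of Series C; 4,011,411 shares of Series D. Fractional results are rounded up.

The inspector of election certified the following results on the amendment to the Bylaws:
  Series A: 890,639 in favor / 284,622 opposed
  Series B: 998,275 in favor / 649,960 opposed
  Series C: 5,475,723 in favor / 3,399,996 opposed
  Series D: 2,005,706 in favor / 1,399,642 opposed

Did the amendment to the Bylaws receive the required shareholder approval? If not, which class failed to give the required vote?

Series A: 3/5 of 1484310 = 890586; 890,586 required, 890,639 in favor — approved.
Series B: 3/5 of 1663003 = 997801.80, rounded up to 997802; 997,802 required, 998,275 in favor — approved.
Series C: a majority of 10951444 is 5475723; 5,475,723 required, 5,475,723 in favor — approved.
Series D: a majority of 4011411 is 2005706; 2,005,706 required, 2,005,706 in favor — approved.

Approved — every class gave the required vote.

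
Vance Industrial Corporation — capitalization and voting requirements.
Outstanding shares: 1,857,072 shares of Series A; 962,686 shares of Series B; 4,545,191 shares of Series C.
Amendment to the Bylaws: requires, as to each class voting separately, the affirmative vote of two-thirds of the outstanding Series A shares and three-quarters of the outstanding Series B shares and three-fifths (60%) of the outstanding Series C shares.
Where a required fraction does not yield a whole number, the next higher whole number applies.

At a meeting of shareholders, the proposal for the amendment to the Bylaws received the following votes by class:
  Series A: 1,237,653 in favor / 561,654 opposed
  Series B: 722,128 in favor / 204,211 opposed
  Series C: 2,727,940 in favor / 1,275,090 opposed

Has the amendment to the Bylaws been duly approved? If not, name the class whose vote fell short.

Series A: 2/3 of 1857072 = 1238048; 1,238,048 required, 1,237,653 in favor — not approved.
Series B: 3/4 of 962686 = 722014.50, rounded up to 722015; 722,015 required, 722,128 in favor — approved.
Series C: 3/5 of 4545191 = 2727114.60, rounded up to 2727115; 2,727,115 required, 2,727,940 in favor — approved.

Not approved — the Series A shares did not give the required vote.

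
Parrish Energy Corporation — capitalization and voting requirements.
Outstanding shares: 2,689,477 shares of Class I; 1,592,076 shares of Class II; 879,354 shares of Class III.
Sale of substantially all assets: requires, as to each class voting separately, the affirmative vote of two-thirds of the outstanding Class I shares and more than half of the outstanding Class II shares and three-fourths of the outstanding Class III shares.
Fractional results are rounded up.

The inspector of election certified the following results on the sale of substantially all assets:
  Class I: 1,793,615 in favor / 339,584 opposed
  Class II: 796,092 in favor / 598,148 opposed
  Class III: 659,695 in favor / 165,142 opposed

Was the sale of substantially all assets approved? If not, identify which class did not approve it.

Approved — every class gave the required vote.

Class I: 2/3 of 2689477 = 1792984.67, rounded up to 1792985; 1,792,985 required, 1,793,615 in favor — approved.
Class II: a majority of 1592076 is 796039; 796,039 required, 796,092 in favor — approved.
Class III: 3/4 of 879354 = 659515.50, rounded up to 659516; 659,516 required, 659,695 in favor — approved.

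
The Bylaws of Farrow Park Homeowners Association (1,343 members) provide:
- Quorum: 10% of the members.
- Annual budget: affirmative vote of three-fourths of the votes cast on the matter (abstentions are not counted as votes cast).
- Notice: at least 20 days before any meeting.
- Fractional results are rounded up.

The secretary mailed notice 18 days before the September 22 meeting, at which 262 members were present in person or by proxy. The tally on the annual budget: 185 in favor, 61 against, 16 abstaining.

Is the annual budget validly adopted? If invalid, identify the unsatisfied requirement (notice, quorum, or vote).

Notice: 18 days given; 20 required. Not satisfied.
Quorum: 10% of 1,343 = 134.30, rounded up to 135; 262 present. Satisfied.
Vote: requires three-fourths of the votes cast (262 − 16 abstaining = 246); 3/4 of 246 = 184.50, rounded up to 185, so 185 needed; 185 in favor. Satisfied.

Invalid — notice requirement not satisfied.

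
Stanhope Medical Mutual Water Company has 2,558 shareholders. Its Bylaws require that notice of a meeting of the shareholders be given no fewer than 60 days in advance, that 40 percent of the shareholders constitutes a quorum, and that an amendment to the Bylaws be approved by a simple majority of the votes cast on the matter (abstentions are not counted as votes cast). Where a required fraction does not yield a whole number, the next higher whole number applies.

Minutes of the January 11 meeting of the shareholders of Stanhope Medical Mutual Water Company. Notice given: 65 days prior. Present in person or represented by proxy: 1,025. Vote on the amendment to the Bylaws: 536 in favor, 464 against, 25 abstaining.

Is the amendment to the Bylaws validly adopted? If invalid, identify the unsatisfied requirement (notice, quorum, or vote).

Valid — all requirements satisfied.

Notice: 65 days given; 60 required. Satisfied.
Quorum: 40% of 2,558 = 1,023.20, rounded up to 1,024; 1,025 present. Satisfied.
Vote: requires a majority of the votes cast (1,025 − 25 abstaining = 1,000); a majority of 1000 is 501, so 501 needed; 536 in favor. Satisfied.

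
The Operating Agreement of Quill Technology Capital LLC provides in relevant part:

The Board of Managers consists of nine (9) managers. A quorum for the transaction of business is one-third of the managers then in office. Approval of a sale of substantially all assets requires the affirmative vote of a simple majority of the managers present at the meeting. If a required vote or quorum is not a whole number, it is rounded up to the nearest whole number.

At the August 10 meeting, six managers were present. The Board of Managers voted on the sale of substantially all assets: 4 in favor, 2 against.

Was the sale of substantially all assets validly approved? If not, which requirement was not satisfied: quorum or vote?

Quorum: 6 present; quorum is 3. Satisfied.
Vote: the sale of substantially all assets requires a majority of the managers present (6). A majority of 6 is 4, so 4 affirmative votes are needed; 4 voted in favor. Satisfied.

Valid — all requirements satisfied.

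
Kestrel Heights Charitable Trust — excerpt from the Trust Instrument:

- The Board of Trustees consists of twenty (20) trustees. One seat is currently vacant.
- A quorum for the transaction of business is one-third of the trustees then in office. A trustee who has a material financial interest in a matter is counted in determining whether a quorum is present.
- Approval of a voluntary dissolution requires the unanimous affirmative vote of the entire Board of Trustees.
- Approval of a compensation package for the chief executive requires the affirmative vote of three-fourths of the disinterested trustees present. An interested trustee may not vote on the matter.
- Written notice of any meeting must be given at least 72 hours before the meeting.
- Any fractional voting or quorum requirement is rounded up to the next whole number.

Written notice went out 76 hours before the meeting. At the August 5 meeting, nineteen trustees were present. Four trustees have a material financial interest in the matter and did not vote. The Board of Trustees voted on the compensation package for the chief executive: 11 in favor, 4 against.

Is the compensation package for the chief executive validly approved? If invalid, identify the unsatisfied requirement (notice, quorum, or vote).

Notice: 76 hours given; 72 required (76 ≥ 72). Satisfied.
Quorum: 19 present (interested trustees count toward quorum); quorum is 7. Satisfied.
Vote: the compensation package for the chief executive requires three-fourths of the disinterested trustees present (19 − 4 = 15). 3/4 of 15 = 11.25, rounded up to 12, so 12 affirmative votes are needed; 11 voted in favor. Not satisfied.

Invalid — vote requirement not satisfied.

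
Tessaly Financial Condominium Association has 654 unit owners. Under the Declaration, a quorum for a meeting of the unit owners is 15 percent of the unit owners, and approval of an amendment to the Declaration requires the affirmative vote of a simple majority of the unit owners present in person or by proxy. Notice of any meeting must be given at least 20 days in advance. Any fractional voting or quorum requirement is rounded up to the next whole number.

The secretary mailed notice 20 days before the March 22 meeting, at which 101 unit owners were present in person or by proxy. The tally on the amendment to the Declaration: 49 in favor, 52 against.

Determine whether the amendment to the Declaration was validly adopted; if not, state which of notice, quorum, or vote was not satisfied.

Notice: 20 days given; 20 required. Satisfied.
Quorum: 15% of 654 = 98.10, rounded up to 99; 101 present. Satisfied.
Vote: requires a majority of those present (101); a majority of 101 is 51, so 51 needed; 49 in favor. Not satisfied.

Invalid — vote requirement not satisfied.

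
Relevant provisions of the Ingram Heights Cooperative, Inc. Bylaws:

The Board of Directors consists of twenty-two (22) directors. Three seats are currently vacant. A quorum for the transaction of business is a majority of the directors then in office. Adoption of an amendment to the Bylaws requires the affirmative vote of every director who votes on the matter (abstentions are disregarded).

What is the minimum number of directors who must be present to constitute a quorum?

10

A majority of 19 is 10.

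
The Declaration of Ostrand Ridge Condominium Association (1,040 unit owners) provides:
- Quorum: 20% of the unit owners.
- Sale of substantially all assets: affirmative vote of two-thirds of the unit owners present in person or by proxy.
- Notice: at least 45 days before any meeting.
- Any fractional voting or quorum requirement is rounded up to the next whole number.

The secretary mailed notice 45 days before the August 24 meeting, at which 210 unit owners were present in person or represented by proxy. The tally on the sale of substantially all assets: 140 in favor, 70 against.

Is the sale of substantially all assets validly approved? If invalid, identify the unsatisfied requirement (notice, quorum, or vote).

Valid — all requirements satisfied.

Notice: 45 days given; 45 required. Satisfied.
Quorum: 20% of 1,040 = 208; 210 present. Satisfied.
Vote: requires two-thirds of those present (210); 2/3 of 210 = 140, so 140 needed; 140 in favor. Satisfied.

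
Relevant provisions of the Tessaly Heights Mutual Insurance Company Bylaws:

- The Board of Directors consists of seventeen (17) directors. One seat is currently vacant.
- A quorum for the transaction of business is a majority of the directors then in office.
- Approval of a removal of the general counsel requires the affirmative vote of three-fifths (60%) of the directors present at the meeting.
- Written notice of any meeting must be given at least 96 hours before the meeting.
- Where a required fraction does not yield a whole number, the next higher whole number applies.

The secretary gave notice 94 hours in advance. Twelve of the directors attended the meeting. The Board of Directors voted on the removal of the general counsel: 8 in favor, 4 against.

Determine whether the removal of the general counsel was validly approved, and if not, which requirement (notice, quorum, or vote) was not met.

Notice: 94 hours given; 96 required (94 < 96). Not satisfied.
Quorum: 12 present; quorum is 9. Satisfied.
Vote: the removal of the general counsel requires three-fifths of the directors present (12). 3/5 of 12 = 7.20, rounded up to 8, so 8 affirmative votes are needed; 8 voted in favor. Satisfied.

Invalid — notice requirement not satisfied.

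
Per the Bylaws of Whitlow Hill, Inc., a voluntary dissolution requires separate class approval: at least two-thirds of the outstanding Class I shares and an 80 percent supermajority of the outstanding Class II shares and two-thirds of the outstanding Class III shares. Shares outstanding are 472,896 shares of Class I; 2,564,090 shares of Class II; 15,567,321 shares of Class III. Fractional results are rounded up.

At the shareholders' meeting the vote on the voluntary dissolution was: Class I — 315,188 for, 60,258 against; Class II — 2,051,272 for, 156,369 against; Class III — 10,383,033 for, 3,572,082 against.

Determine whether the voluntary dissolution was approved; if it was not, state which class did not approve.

Class I: 2/3 of 472896 = 315264; 315,264 required, 315,188 in favor — not approved.
Class II: 4/5 of 2564090 = 2051272; 2,051,272 required, 2,051,272 in favor — approved.
Class III: 2/3 of 15567321 = 10378214; 10,378,214 required, 10,383,033 in favor — approved.

Not approved — the Class I shares did not give the required vote.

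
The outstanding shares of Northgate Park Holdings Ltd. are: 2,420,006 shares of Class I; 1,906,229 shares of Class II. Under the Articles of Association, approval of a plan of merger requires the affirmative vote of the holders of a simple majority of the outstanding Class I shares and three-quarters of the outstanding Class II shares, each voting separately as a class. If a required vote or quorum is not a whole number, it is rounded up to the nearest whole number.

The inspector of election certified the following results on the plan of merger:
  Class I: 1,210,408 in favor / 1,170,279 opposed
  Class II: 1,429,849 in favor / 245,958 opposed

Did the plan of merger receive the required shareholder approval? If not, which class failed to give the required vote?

Class I: a majority of 2420006 is 1210004; 1,210,004 required, 1,210,408 in favor — approved.
Class II: 3/4 of 1906229 = 1429671.75, rounded up to 1429672; 1,429,672 required, 1,429,849 in favor — approved.

Approved — every class gave the required vote.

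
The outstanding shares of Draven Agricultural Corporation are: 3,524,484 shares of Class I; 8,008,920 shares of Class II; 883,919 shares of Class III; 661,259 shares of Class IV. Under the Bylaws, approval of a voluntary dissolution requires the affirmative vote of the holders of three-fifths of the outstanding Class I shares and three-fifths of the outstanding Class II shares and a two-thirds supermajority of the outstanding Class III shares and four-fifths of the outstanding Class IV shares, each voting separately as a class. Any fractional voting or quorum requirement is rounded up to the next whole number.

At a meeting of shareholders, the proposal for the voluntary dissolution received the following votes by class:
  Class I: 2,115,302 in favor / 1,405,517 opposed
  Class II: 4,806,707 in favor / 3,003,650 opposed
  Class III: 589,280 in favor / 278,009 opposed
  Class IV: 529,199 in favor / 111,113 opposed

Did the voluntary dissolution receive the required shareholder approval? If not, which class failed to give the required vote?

Approved — every class gave the required vote.

Class I: 3/5 of 3524484 = 2114690.40, rounded up to 2114691; 2,114,691 required, 2,115,302 in favor — approved.
Class II: 3/5 of 8008920 = 4805352; 4,805,352 required, 4,806,707 in favor — approved.
Class III: 2/3 of 883919 = 589279.33, rounded up to 589280; 589,280 required, 589,280 in favor — approved.
Class IV: 4/5 of 661259 = 529007.20, rounded up to 529008; 529,008 required, 529,199 in favor — approved.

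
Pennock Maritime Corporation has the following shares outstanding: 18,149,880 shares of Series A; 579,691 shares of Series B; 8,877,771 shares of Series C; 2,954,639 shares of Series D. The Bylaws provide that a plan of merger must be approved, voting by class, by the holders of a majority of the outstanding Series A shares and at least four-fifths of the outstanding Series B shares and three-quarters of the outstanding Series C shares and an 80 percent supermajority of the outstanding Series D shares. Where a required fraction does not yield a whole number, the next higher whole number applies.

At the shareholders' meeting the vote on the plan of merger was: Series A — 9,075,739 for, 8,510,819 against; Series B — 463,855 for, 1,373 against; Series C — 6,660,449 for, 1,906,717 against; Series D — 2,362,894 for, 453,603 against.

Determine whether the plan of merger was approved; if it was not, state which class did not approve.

Not approved — the Series D shares did not give the required vote.

Series A: a majority of 18149880 is 9074941; 9,074,941 required, 9,075,739 in favor — approved.
Series B: 4/5 of 579691 = 463752.80, rounded up to 463753; 463,753 required, 463,855 in favor — approved.
Series C: 3/4 of 8877771 = 6658328.25, rounded up to 6658329; 6,658,329 required, 6,660,449 in favor — approved.
Series D: 4/5 of 2954639 = 2363711.20, rounded up to 2363712; 2,363,712 required, 2,362,894 in favor — not approved.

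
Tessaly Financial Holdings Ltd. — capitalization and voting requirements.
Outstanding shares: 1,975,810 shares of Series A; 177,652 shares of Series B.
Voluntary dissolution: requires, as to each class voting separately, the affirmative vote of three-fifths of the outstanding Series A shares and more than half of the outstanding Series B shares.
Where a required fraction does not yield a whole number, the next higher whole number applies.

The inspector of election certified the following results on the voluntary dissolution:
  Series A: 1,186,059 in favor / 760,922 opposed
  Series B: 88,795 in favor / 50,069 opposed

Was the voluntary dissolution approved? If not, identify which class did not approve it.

Not approved — the Series B shares did not give the required vote.

Series A: 3/5 of 1975810 = 1185486; 1,185,486 required, 1,186,059 in favor — approved.
Series B: a majority of 177652 is 88827; 88,827 required, 88,795 in favor — not approved.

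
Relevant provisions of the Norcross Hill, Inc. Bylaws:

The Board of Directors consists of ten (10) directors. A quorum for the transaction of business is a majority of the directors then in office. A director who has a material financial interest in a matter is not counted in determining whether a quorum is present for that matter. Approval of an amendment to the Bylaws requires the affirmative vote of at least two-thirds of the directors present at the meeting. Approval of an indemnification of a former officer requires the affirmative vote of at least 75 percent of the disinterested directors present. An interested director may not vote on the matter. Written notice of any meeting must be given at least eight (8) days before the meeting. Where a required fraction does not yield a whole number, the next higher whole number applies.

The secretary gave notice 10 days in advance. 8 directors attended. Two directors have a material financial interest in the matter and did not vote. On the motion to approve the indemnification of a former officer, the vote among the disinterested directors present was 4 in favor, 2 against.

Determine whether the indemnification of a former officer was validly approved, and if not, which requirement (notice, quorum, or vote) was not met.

Notice: 10 days given; 8 required (10 ≥ 8). Satisfied.
Quorum: 8 present, but the 2 interested directors do not count, leaving 6. Quorum is 6. Satisfied.
Vote: the indemnification of a former officer requires three-fourths of the disinterested directors present (8 − 2 = 6). 3/4 of 6 = 4.50, rounded up to 5, so 5 affirmative votes are needed; 4 voted in favor. Not satisfied.

Invalid — vote requirement not satisfied.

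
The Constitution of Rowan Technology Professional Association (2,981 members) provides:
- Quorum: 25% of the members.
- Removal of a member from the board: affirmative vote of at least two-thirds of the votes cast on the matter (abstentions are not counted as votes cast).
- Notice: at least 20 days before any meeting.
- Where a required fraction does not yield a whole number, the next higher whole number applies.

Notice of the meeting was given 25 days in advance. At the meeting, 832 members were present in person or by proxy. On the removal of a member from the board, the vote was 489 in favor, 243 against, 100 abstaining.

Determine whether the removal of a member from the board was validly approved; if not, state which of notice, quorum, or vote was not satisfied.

Valid — all requirements satisfied.

Notice: 25 days given; 20 required. Satisfied.
Quorum: 25% of 2,981 = 745.25, rounded up to 746; 832 present. Satisfied.
Vote: requires two-thirds of the votes cast (832 − 100 abstaining = 732); 2/3 of 732 = 488, so 488 needed; 489 in favor. Satisfied.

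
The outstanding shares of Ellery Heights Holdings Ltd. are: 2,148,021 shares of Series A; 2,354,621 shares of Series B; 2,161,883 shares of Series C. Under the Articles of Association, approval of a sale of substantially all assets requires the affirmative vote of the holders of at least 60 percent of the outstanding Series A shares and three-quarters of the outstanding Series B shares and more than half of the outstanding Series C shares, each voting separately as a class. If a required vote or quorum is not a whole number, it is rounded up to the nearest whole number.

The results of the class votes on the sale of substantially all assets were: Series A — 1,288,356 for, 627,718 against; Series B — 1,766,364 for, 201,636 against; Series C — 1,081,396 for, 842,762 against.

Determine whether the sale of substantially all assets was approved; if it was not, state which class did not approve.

Series A: 3/5 of 2148021 = 1288812.60, rounded up to 1288813; 1,288,813 required, 1,288,356 in favor — not approved.
Series B: 3/4 of 2354621 = 1765965.75, rounded up to 1765966; 1,765,966 required, 1,766,364 in favor — approved.
Series C: a majority of 2161883 is 1080942; 1,080,942 required, 1,081,396 in favor — approved.

Not approved — the Series A shares did not give the required vote.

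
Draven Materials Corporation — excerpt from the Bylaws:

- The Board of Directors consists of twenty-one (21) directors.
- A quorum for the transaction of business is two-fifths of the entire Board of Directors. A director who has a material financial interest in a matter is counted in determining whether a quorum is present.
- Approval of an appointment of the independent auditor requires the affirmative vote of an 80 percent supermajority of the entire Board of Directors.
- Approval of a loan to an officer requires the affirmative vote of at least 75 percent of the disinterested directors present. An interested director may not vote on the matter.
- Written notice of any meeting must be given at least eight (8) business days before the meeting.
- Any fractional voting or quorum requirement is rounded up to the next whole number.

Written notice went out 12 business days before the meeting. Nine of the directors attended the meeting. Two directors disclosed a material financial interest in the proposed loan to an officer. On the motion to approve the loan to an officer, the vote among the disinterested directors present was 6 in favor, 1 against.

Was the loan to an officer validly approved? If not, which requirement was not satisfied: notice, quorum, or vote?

Valid — all requirements satisfied.

Notice: 12 business days given; 8 required (12 ≥ 8). Satisfied.
Quorum: 9 present (interested directors count toward quorum); quorum is 9. Satisfied.
Vote: the loan to an officer requires three-fourths of the disinterested directors present (9 − 2 = 7). 3/4 of 7 = 5.25, rounded up to 6, so 6 affirmative votes are needed; 6 voted in favor. Satisfied.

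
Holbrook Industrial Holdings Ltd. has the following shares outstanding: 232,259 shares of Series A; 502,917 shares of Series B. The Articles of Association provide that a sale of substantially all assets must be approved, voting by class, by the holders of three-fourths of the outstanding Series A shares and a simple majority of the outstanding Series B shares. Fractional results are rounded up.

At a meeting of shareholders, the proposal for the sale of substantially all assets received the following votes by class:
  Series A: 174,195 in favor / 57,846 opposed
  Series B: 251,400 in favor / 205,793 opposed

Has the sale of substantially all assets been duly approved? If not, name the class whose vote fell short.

Not approved — the Series B shares did not give the required vote.

Series A: 3/4 of 232259 = 174194.25, rounded up to 174195; 174,195 required, 174,195 in favor — approved.
Series B: a majority of 502917 is 251459; 251,459 required, 251,400 in favor — not approved.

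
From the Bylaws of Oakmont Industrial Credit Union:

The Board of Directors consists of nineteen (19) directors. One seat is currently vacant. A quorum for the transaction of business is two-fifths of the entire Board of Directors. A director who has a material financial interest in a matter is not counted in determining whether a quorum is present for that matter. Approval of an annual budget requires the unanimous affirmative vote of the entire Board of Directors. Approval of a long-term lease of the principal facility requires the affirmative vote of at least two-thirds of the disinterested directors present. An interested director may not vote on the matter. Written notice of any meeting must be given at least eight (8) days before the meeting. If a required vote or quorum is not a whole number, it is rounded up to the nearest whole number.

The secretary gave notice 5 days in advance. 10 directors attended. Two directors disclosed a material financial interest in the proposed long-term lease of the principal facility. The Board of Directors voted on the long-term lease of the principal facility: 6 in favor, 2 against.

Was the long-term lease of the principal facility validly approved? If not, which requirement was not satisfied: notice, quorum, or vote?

Invalid — notice requirement not satisfied.

Notice: 5 days given; 8 required (5 < 8). Not satisfied.
Quorum: 10 present, but the 2 interested directors do not count, leaving 8. Quorum is 8. Satisfied.
Vote: the long-term lease of the principal facility requires two-thirds of the disinterested directors present (10 − 2 = 8). 2/3 of 8 = 5.33, rounded up to 6, so 6 affirmative votes are needed; 6 voted in favor. Satisfied.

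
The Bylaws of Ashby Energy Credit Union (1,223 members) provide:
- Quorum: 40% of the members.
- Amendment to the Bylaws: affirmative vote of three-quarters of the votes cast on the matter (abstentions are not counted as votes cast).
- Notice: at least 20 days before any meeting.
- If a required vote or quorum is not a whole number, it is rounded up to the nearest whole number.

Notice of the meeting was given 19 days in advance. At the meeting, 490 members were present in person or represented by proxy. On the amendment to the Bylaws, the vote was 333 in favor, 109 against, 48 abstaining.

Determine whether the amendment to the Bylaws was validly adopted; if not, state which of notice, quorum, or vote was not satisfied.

Notice: 19 days given; 20 required. Not satisfied.
Quorum: 40% of 1,223 = 489.20, rounded up to 490; 490 present. Satisfied.
Vote: requires three-fourths of the votes cast (490 − 48 abstaining = 442); 3/4 of 442 = 331.50, rounded up to 332, so 332 needed; 333 in favor. Satisfied.

Invalid — notice requirement not satisfied.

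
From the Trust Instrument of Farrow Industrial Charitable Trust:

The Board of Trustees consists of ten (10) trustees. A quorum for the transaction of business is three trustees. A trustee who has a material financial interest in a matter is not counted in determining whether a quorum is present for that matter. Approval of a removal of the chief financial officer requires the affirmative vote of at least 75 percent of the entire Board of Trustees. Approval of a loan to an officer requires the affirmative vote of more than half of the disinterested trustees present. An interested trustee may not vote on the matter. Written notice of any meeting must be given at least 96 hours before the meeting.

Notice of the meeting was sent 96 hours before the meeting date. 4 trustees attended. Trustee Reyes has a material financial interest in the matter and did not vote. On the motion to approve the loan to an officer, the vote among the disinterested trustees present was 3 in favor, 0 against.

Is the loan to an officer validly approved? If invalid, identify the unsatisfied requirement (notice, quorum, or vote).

Valid — all requirements satisfied.

Notice: 96 hours given; 96 required (96 ≥ 96). Satisfied.
Quorum: 4 present, but the 1 interested trustee does not count, leaving 3. Quorum is 3. Satisfied.
Vote: the loan to an officer requires a majority of the disinterested trustees present (4 − 1 = 3). A majority of 3 is 2, so 2 affirmative votes are needed; 3 voted in favor. Satisfied.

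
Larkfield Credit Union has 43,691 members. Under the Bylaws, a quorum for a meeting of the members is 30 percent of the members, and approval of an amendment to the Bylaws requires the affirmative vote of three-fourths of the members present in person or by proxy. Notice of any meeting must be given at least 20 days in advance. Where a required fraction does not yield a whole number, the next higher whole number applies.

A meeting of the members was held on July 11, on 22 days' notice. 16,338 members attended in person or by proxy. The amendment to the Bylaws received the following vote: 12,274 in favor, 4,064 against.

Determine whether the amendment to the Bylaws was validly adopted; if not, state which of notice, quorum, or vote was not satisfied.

Valid — all requirements satisfied.

Notice: 22 days given; 20 required. Satisfied.
Quorum: 30% of 43,691 = 13,107.30, rounded up to 13,108; 16,338 present. Satisfied.
Vote: requires three-fourths of those present (16,338); 3/4 of 16338 = 12253.50, rounded up to 12254, so 12,254 needed; 12,274 in favor. Satisfied.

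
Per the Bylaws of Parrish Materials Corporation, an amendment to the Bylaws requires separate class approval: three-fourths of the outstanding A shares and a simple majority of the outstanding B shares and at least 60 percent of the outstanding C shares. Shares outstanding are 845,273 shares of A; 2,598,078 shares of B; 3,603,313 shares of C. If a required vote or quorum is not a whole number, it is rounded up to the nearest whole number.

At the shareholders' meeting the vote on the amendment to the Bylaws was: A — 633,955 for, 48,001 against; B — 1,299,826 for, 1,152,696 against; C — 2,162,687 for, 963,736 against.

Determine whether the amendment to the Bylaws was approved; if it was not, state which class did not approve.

Approved — every class gave the required vote.

A: 3/4 of 845273 = 633954.75, rounded up to 633955; 633,955 required, 633,955 in favor — approved.
B: a majority of 2598078 is 1299040; 1,299,040 required, 1,299,826 in favor — approved.
C: 3/5 of 3603313 = 2161987.80, rounded up to 2161988; 2,161,988 required, 2,162,687 in favor — approved.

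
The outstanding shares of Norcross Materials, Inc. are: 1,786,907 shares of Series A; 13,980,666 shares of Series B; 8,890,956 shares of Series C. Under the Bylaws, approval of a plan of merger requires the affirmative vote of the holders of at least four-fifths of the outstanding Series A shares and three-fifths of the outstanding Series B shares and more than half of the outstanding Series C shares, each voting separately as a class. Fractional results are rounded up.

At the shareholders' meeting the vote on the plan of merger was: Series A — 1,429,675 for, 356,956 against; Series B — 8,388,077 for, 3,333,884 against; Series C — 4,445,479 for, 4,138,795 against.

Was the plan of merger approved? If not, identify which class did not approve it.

Not approved — the Series B shares did not give the required vote.

Series A: 4/5 of 1786907 = 1429525.60, rounded up to 1429526; 1,429,526 required, 1,429,675 in favor — approved.
Series B: 3/5 of 13980666 = 8388399.60, rounded up to 8388400; 8,388,400 required, 8,388,077 in favor — not approved.
Series C: a majority of 8890956 is 4445479; 4,445,479 required, 4,445,479 in favor — approved.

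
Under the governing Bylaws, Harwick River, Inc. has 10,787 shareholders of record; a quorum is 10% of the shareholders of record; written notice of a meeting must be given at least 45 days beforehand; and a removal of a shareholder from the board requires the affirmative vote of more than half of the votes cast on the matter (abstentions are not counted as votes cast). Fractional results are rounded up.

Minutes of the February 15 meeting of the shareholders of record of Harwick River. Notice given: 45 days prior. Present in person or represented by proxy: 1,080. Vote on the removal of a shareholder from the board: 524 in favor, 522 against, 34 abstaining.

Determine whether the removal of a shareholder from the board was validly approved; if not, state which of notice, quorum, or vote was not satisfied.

Valid — all requirements satisfied.

Notice: 45 days given; 45 required. Satisfied.
Quorum: 10% of 10,787 = 1,078.70, rounded up to 1,079; 1,080 present. Satisfied.
Vote: requires a majority of the votes cast (1,080 − 34 abstaining = 1,046); a majority of 1046 is 524, so 524 needed; 524 in favor. Satisfied.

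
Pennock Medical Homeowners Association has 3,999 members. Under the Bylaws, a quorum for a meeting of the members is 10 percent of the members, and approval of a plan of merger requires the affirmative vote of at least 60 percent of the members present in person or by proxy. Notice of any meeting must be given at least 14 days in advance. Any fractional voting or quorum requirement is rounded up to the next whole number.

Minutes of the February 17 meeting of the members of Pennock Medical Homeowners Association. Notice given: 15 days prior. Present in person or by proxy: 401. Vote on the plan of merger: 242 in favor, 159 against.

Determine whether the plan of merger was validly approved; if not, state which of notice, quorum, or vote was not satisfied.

Valid — all requirements satisfied.

Notice: 15 days given; 14 required. Satisfied.
Quorum: 10% of 3,999 = 399.90, rounded up to 400; 401 present. Satisfied.
Vote: requires three-fifths of those present (401); 3/5 of 401 = 240.60, rounded up to 241, so 241 needed; 242 in favor. Satisfied.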